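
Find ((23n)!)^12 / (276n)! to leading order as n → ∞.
((23n)!)^12/(276n)! ~ ((2π·23n)^(11/2) / sqrt(12)) · 12^(−12·23n)  →  0

Write N = 23n. Stirling: N! ~ sqrt(2π N)(N/e)^N and (12N)! ~ sqrt(2π·12N)·(12N/e)^(12N).
  (N!)^12/(12N)! ~ (2π N)^(12/2) (N/e)^(12N) / [sqrt(2π·12N) (12N/e)^(12N)]
     = (2π N)^(12/2) / sqrt(2π·12N) · (N/(12N))^(12N)
     = (2π N)^((12−1)/2) / sqrt(12) · 12^(−12N).
Since 12^12 > 1, the factor 12^(−12N) decays exponentially, so the ratio → 0. Substituting N = 23n gives the stated form.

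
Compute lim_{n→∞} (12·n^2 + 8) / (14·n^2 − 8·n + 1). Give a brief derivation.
lim = 12/14 = 6/7

For large n the leading n^2 terms dominate both numerator and denominator. Dividing top and bottom by n^2, every other term tends to 0, leaving 12/14 = 6/7.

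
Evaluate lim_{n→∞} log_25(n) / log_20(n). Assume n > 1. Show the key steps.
lim = ln(20) / ln(25) = log_25(20)

Change of base: log_25(n) = ln n / ln 25 and log_20(n) = ln n / ln 20. The ratio is (ln n / ln 25) · (ln 20 / ln n) = ln 20 / ln 25, a constant independent of n. So the limit is ln 20 / ln 25 = log_25(20).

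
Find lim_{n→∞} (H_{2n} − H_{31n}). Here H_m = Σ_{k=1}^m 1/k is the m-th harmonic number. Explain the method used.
lim = ln(2/31)

Euler-Maclaurin gives H_m = ln m + γ + 1/(2m) + O(1/m^2). The γ and O(1/m) terms cancel in the difference:
  H_{2n} − H_{31n} = ln(2n) − ln(31n) + O(1/n) = ln(2/31) + O(1/n).
Hence the limit is ln(2/31).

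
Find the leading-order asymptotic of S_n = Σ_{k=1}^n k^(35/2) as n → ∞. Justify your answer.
S_n ~ (2/37) · n^(37/2)

Integral comparison: Σ_{k=1}^n k^(35/2) = ∫_0^n x^(35/2) dx + O(n^(35/2)). The integral is n^(1 + 35/2) / (1 + 35/2) = n^((35+2)/2) / ((35+2)/2) = (2/37) · n^(37/2).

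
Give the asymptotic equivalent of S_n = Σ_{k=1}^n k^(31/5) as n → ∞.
S_n ~ (5/36) · n^(36/5)

Integral comparison: Σ_{k=1}^n k^(31/5) = ∫_0^n x^(31/5) dx + O(n^(31/5)). The integral is n^(1 + 31/5) / (1 + 31/5) = n^((31+5)/5) / ((31+5)/5) = (5/36) · n^(36/5).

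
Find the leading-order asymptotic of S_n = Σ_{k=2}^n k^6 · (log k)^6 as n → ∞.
S_n ~ n^7 · (log n)^6 / 7

By integral comparison, S_n = ∫_1^n x^6 · (log x)^6 dx + O(n^6 · (log n)^6). For the integral, the leading term of ∫_1^n x^6 (log x)^6 dx is n^7/7 · (log n)^6 (by repeated integration by parts; each step lowers the log-exponent and produces a relatively O(1/log n) correction). Hence S_n ~ n^7 · (log n)^6 / 7.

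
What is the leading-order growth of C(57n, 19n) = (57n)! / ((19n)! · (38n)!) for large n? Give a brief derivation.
C(57n, 19n) ~ (27/4)^(19n) · sqrt(3/(4π·19n))

Write N = 19n. Apply Stirling to each factorial:
  (3N)! ~ sqrt(2π·3N) · (3N/e)^(3N),
  N! ~ sqrt(2π N) · (N/e)^N,
  (2N)! ~ sqrt(2π·2N) · (2N/e)^(2N).
The exponential factors combine to (3N)^(3N) / (N^N · (2N)^(2N)) = 3^(3N)/2^(2N) = (3^3/2^2)^N = (27/4)^N.
The square-root prefactors combine to sqrt(2π·3N) / (sqrt(2π N)·sqrt(2π·2N)) = sqrt(3 / (2π·2·N)) = sqrt(3/(4π·19n)).
Substituting N = 19n: C(57n, 19n) ~ (27/4)^(19n) · sqrt(3/(4π·19n)).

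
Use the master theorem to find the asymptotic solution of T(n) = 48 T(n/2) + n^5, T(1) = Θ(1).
T(n) = Θ(n^(log_2 48))

Master theorem: compare f(n) = n^5 to n^(log_2 48) where log_2 48 ≈ 5.585. Since 5 < log_2 48, we have f(n) = O(n^(log_2 48 − ε)) for some ε > 0 — Case 1. Hence T(n) = Θ(n^(log_2 48)).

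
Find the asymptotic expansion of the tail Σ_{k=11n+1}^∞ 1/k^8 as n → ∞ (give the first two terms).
Σ_{k>11n} 1/k^8 = 1/(7 · (11n)^7) − 1/(2 · (11n)^8) + O(1/(11n)^9)

Compare to the integral: ∫_{11n}^∞ x^(−8) dx = [−x^(−7)/7]_{11n}^∞ = 1/((8−1)·(11n)^7). The Euler-Maclaurin correction adds −f(11n)/2 = −1/(2·(11n)^8). Euler-Maclaurin then gives
  Σ_{k>11n} 1/k^8 = ∫_{11n}^∞ dx/x^8 − 1/(2·(11n)^8) + O(1/(11n)^9).
(Equivalently this is ζ(8) − Σ_{k≤11n} 1/k^8.)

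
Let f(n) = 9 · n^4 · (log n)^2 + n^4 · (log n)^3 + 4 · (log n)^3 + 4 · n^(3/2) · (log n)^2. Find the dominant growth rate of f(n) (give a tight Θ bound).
f(n) ∈ Θ(n^4 · (log n)^3)

Compare the terms by growth order. For large n, n^a · (log n)^b dominates n^a' · (log n)^b' iff a > a', or (a = a' and b > b'). Ranking the 4 terms shows the dominant one is n^4 · (log n)^3. Hence f(n) ∈ Θ(n^4 · (log n)^3).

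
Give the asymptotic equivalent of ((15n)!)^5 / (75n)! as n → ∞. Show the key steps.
((15n)!)^5/(75n)! ~ ((2π·15n)^(4/2) / sqrt(5)) · 5^(−5·15n)  →  0

Write N = 15n. Stirling: N! ~ sqrt(2π N)(N/e)^N and (5N)! ~ sqrt(2π·5N)·(5N/e)^(5N).
  (N!)^5/(5N)! ~ (2π N)^(5/2) (N/e)^(5N) / [sqrt(2π·5N) (5N/e)^(5N)]
     = (2π N)^(5/2) / sqrt(2π·5N) · (N/(5N))^(5N)
     = (2π N)^((5−1)/2) / sqrt(5) · 5^(−5N).
Since 5^5 > 1, the factor 5^(−5N) decays exponentially, so the ratio → 0. Substituting N = 15n gives the stated form.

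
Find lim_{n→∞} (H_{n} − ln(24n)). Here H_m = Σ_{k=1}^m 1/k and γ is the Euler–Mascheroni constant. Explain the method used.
lim = −ln 24 + γ

By Euler-Maclaurin, H_m = ln m + γ + O(1/m). So
  H_{n} − ln(24n) = ln(n) + γ − ln(24n) + O(1/n)
                       = ln(1/24) + γ + O(1/n).
Hence the limit is ln(1/24) + γ.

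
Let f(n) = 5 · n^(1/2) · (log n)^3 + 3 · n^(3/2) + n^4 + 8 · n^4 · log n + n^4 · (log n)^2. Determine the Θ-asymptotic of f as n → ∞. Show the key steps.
f(n) ∈ Θ(n^4 · (log n)^2)

Compare the terms by growth order. For large n, n^a · (log n)^b dominates n^a' · (log n)^b' iff a > a', or (a = a' and b > b'). Ranking the 5 terms shows the dominant one is n^4 · (log n)^2. Hence f(n) ∈ Θ(n^4 · (log n)^2).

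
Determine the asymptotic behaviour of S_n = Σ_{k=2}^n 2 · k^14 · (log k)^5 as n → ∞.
S_n ~ 2 · n^15 · (log n)^5 / 15

By integral comparison, S_n = ∫_1^n 2 · x^14 · (log x)^5 dx + O(n^14 · (log n)^5). For the integral, the leading term of ∫_1^n x^14 (log x)^5 dx is n^15/15 · (log n)^5 (by repeated integration by parts; each step lowers the log-exponent and produces a relatively O(1/log n) correction). Hence S_n ~ 2 · n^15 · (log n)^5 / 15.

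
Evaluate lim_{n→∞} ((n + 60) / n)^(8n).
lim = e^480

Rewrite as (1 + 60/n)^(8n). By the standard limit (1 + x/n)^n → e^x, we have (1 + 60/n)^n → e^60, and raising to the 8th power gives e^480.
More precisely, ln[(1 + 60/n)^(8n)] = 8n · ln(1 + 60/n) = 8n · (60/n + O(1/n^2)) = 480 + O(1/n) → 480.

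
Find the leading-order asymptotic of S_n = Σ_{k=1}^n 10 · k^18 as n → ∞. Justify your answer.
S_n ~ 10 · n^19 / 19

By integral comparison (Euler-Maclaurin), Σ_{k=1}^n 10 · k^18 = 10 · ∫_0^n x^18 dx + O(n^18) = 10 · n^19/19 + O(n^18). (Equivalently, Faulhaber's formula gives the same leading term.)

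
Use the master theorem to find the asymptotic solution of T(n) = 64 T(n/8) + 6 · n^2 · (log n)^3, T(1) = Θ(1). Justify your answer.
T(n) = Θ(n^2 · (log n)^4)

Here log_8 64 = 2 and f(n) = 6 · n^2 · (log n)^3 = Θ(n^(log_8 64) · (log n)^3). This is the extended Case 2 of the master theorem (f matches the critical exponent up to log factors), giving T(n) = Θ(n^(log_8 64) · (log n)^(3+1)) = Θ(n^2 · (log n)^4).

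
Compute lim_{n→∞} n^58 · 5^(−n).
lim = 0

Exponentials with base > 1 dominate every fixed polynomial: for any fixed c, n^c / 5^n → 0 as n → ∞ (e.g. by the ratio test, or by writing 5^n = e^(n ln 5) and noting e^(n ln 5) / n^c → ∞). Hence n^58 · 5^(−n) = n^58 / 5^n → 0.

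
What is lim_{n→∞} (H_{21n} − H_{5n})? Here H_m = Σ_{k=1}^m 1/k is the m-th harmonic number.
lim = ln(21/5)

Euler-Maclaurin gives H_m = ln m + γ + 1/(2m) + O(1/m^2). The γ and O(1/m) terms cancel in the difference:
  H_{21n} − H_{5n} = ln(21n) − ln(5n) + O(1/n) = ln(21/5) + O(1/n).
Hence the limit is ln(21/5).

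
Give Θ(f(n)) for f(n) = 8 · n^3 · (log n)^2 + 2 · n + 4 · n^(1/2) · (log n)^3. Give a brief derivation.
f(n) ∈ Θ(n^3 · (log n)^2)

Compare the terms by growth order. For large n, n^a · (log n)^b dominates n^a' · (log n)^b' iff a > a', or (a = a' and b > b'). Ranking the 3 terms shows the dominant one is 8 · n^3 · (log n)^2. Hence f(n) ∈ Θ(n^3 · (log n)^2).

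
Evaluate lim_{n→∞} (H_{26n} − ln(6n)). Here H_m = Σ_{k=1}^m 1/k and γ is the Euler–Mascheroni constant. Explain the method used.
lim = ln(13/3) + γ

By Euler-Maclaurin, H_m = ln m + γ + O(1/m). So
  H_{26n} − ln(6n) = ln(26n) + γ − ln(6n) + O(1/n)
                       = ln(26/6) + γ + O(1/n).
Hence the limit is ln(26/6) + γ (= ln(13/3)).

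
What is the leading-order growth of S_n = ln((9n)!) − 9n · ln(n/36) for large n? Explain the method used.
S_n ~ 9n · (ln 324 − 1) + O(ln n)

Stirling: ln((9n)!) = 9n ln(9n) − 9n + O(ln n).
  S_n = 9n ln(9n) − 9n − 9n ln(n/36) + O(ln n)
      = 9n ln(9n) − 9n ln n + 9n ln 36 − 9n + O(ln n)
      = 9n ln 9 + 9n ln 36 − 9n + O(ln n)
      = 9n (ln 324 − 1) + O(ln n).
Numerically ln(324) − 1 ≈ 4.7807.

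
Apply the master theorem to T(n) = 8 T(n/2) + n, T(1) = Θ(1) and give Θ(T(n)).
T(n) = Θ(n^3)

Master theorem: compare f(n) = n to n^(log_2 8) where log_2 8 = 3. Since 1 < log_2 8, we have f(n) = O(n^(log_2 8 − ε)) for some ε > 0 — Case 1. Hence T(n) = Θ(n^(log_2 8)) = Θ(n^3).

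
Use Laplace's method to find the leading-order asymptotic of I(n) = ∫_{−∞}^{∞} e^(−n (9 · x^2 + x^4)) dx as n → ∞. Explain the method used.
I(n) ~ sqrt(π/(9n))

φ(x) = 9 · x^2 + x^4 has its unique global minimum at x* = 0 (since φ'(x) = 18x + 4x^3 = 0 only at x = 0 for real x with both coefficients positive, and φ → ∞ as |x| → ∞). At x* = 0, φ(0) = 0 and φ''(0) = 18. Laplace's method then gives
  I(n) ~ sqrt(2π / (n · φ''(0))) · e^(−n φ(0)) = sqrt(2π / (18n)) = sqrt(π/(9n)).
The x^4 term contributes only at subleading order (an O(1/n) relative correction).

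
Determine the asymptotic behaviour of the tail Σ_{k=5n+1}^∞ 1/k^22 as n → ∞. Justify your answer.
Σ_{k>5n} 1/k^22 ~ 1/(21 · (5n)^21)

Compare to the integral: ∫_{5n}^∞ x^(−22) dx = [−x^(−21)/21]_{5n}^∞ = 1/((22−1)·(5n)^21). Euler-Maclaurin then gives
  Σ_{k>5n} 1/k^22 = ∫_{5n}^∞ dx/x^22 − 1/(2·(5n)^22) + O(1/(5n)^23).
(Equivalently this is ζ(22) − Σ_{k≤5n} 1/k^22.)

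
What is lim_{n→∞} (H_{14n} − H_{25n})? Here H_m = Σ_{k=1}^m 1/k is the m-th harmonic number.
lim = ln(14/25)

Euler-Maclaurin gives H_m = ln m + γ + 1/(2m) + O(1/m^2). The γ and O(1/m) terms cancel in the difference:
  H_{14n} − H_{25n} = ln(14n) − ln(25n) + O(1/n) = ln(14/25) + O(1/n).
Hence the limit is ln(14/25).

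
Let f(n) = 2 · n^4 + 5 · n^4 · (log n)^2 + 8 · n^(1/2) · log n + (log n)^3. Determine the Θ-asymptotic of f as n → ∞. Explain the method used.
f(n) ∈ Θ(n^4 · (log n)^2)

Compare the terms by growth order. For large n, n^a · (log n)^b dominates n^a' · (log n)^b' iff a > a', or (a = a' and b > b'). Ranking the 4 terms shows the dominant one is 5 · n^4 · (log n)^2. Hence f(n) ∈ Θ(n^4 · (log n)^2).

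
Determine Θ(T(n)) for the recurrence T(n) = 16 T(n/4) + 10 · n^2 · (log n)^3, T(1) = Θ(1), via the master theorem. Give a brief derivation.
T(n) = Θ(n^2 · (log n)^4)

Here log_4 16 = 2 and f(n) = 10 · n^2 · (log n)^3 = Θ(n^(log_4 16) · (log n)^3). This is the extended Case 2 of the master theorem (f matches the critical exponent up to log factors), giving T(n) = Θ(n^(log_4 16) · (log n)^(3+1)) = Θ(n^2 · (log n)^4).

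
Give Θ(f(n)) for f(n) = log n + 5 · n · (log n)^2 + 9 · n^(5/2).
f(n) ∈ Θ(n^(5/2))

Compare the terms by growth order. For large n, n^a · (log n)^b dominates n^a' · (log n)^b' iff a > a', or (a = a' and b > b'). Ranking the 3 terms shows the dominant one is 9 · n^(5/2). Hence f(n) ∈ Θ(n^(5/2)).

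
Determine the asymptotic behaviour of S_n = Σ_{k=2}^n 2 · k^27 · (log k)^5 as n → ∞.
S_n ~ n^28 · (log n)^5 / 14

By integral comparison, S_n = ∫_1^n 2 · x^27 · (log x)^5 dx + O(n^27 · (log n)^5). For the integral, the leading term of ∫_1^n x^27 (log x)^5 dx is n^28/28 · (log n)^5 (by repeated integration by parts; each step lowers the log-exponent and produces a relatively O(1/log n) correction). Hence S_n ~ n^28 · (log n)^5 / 14.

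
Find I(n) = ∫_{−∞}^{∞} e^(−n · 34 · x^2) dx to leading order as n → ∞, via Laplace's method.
I(n) = sqrt(π/(34n))

Here φ(x) = 34 · x^2 has its unique minimum at x* = 0 with φ(x*) = 0 and φ''(x*) = 68. Laplace's method gives
  I(n) ~ e^(−n φ(x*)) · sqrt(2π / (n · φ''(x*))) = sqrt(2π / (68n)) = sqrt(π/(34n)).
This is exact: substituting u = (x − 0)·sqrt(34n) gives I(n) = (1/sqrt(34n)) ∫_{−∞}^{∞} e^(−u^2) du = sqrt(π/(34n)).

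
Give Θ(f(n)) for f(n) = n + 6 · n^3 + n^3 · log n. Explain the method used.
f(n) ∈ Θ(n^3 · log n)

Compare the terms by growth order. For large n, n^a · (log n)^b dominates n^a' · (log n)^b' iff a > a', or (a = a' and b > b'). Ranking the 3 terms shows the dominant one is n^3 · log n. Hence f(n) ∈ Θ(n^3 · log n).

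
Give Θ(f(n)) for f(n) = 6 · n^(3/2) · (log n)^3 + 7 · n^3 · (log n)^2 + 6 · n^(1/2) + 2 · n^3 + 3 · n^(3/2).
f(n) ∈ Θ(n^3 · (log n)^2)

Compare the terms by growth order. For large n, n^a · (log n)^b dominates n^a' · (log n)^b' iff a > a', or (a = a' and b > b'). Ranking the 5 terms shows the dominant one is 7 · n^3 · (log n)^2. Hence f(n) ∈ Θ(n^3 · (log n)^2).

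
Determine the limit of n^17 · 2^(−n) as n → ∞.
lim = 0

Exponentials with base > 1 dominate every fixed polynomial: for any fixed c, n^c / 2^n → 0 as n → ∞ (e.g. by the ratio test, or by writing 2^n = e^(n ln 2) and noting e^(n ln 2) / n^c → ∞). Hence n^17 · 2^(−n) = n^17 / 2^n → 0.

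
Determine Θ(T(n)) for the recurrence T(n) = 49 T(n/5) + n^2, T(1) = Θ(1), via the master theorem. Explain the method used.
T(n) = Θ(n^(log_5 49))

Master theorem: compare f(n) = n^2 to n^(log_5 49) where log_5 49 ≈ 2.418. Since 2 < log_5 49, we have f(n) = O(n^(log_5 49 − ε)) for some ε > 0 — Case 1. Hence T(n) = Θ(n^(log_5 49)).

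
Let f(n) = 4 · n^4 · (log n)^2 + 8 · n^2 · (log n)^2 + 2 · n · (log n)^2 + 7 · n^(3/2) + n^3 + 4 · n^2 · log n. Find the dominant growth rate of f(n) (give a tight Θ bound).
f(n) ∈ Θ(n^4 · (log n)^2)

Compare the terms by growth order. For large n, n^a · (log n)^b dominates n^a' · (log n)^b' iff a > a', or (a = a' and b > b'). Ranking the 6 terms shows the dominant one is 4 · n^4 · (log n)^2. Hence f(n) ∈ Θ(n^4 · (log n)^2).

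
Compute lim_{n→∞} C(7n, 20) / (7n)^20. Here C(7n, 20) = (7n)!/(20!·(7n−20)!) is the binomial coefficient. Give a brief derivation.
lim = 1/20! = 1/2432902008176640000

With N = 7n → ∞: C(N, 20) / N^20 = [N(N−1)…(N−19)] / (20! · N^20) = (1/20!) · 1 · (1 − 1/(7n)) · … · (1 − 19/(7n)). Each factor → 1 as N → ∞, so the limit is 1/20! = 1/2432902008176640000.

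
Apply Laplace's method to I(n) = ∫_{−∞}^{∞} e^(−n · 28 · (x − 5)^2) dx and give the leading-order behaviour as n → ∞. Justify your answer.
I(n) = sqrt(π/(28n))

Here φ(x) = 28 · (x − 5)^2 has its unique minimum at x* = 5 with φ(x*) = 0 and φ''(x*) = 56. Laplace's method gives
  I(n) ~ e^(−n φ(x*)) · sqrt(2π / (n · φ''(x*))) = sqrt(2π / (56n)) = sqrt(π/(28n)).
This is exact: substituting u = (x − 5)·sqrt(28n) gives I(n) = (1/sqrt(28n)) ∫_{−∞}^{∞} e^(−u^2) du = sqrt(π/(28n)).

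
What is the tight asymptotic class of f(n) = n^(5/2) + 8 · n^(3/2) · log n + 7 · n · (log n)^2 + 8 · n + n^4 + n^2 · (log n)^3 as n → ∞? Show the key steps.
f(n) ∈ Θ(n^4)

Compare the terms by growth order. For large n, n^a · (log n)^b dominates n^a' · (log n)^b' iff a > a', or (a = a' and b > b'). Ranking the 6 terms shows the dominant one is n^4. Hence f(n) ∈ Θ(n^4).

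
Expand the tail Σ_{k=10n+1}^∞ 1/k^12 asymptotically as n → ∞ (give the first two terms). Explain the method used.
Σ_{k>10n} 1/k^12 = 1/(11 · (10n)^11) − 1/(2 · (10n)^12) + O(1/(10n)^13)

Compare to the integral: ∫_{10n}^∞ x^(−12) dx = [−x^(−11)/11]_{10n}^∞ = 1/((12−1)·(10n)^11). The Euler-Maclaurin correction adds −f(10n)/2 = −1/(2·(10n)^12). Euler-Maclaurin then gives
  Σ_{k>10n} 1/k^12 = ∫_{10n}^∞ dx/x^12 − 1/(2·(10n)^12) + O(1/(10n)^13).
(Equivalently this is ζ(12) − Σ_{k≤10n} 1/k^12.)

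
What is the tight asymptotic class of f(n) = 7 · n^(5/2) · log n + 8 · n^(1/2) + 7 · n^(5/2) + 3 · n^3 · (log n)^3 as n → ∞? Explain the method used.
f(n) ∈ Θ(n^3 · (log n)^3)

Compare the terms by growth order. For large n, n^a · (log n)^b dominates n^a' · (log n)^b' iff a > a', or (a = a' and b > b'). Ranking the 4 terms shows the dominant one is 3 · n^3 · (log n)^3. Hence f(n) ∈ Θ(n^3 · (log n)^3).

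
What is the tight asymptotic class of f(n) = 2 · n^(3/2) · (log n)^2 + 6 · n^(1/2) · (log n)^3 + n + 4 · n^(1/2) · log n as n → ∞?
f(n) ∈ Θ(n^(3/2) · (log n)^2)

Compare the terms by growth order. For large n, n^a · (log n)^b dominates n^a' · (log n)^b' iff a > a', or (a = a' and b > b'). Ranking the 4 terms shows the dominant one is 2 · n^(3/2) · (log n)^2. Hence f(n) ∈ Θ(n^(3/2) · (log n)^2).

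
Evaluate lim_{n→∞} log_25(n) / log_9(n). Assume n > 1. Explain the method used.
lim = ln(9) / ln(25) = log_25(9)

Change of base: log_25(n) = ln n / ln 25 and log_9(n) = ln n / ln 9. The ratio is (ln n / ln 25) · (ln 9 / ln n) = ln 9 / ln 25, a constant independent of n. So the limit is ln 9 / ln 25 = log_25(9).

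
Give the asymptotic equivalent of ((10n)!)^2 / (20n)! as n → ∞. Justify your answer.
((10n)!)^2/(20n)! ~ ((2π·10n)^(1/2) / sqrt(2)) · 2^(−2·10n)  →  0

Write N = 10n. Stirling: N! ~ sqrt(2π N)(N/e)^N and (2N)! ~ sqrt(2π·2N)·(2N/e)^(2N).
  (N!)^2/(2N)! ~ (2π N)^(2/2) (N/e)^(2N) / [sqrt(2π·2N) (2N/e)^(2N)]
     = (2π N)^(2/2) / sqrt(2π·2N) · (N/(2N))^(2N)
     = (2π N)^((2−1)/2) / sqrt(2) · 2^(−2N).
Since 2^2 > 1, the factor 2^(−2N) decays exponentially, so the ratio → 0. Substituting N = 10n gives the stated form.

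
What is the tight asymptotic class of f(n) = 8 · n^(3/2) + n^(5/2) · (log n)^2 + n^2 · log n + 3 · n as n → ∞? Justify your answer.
f(n) ∈ Θ(n^(5/2) · (log n)^2)

Compare the terms by growth order. For large n, n^a · (log n)^b dominates n^a' · (log n)^b' iff a > a', or (a = a' and b > b'). Ranking the 4 terms shows the dominant one is n^(5/2) · (log n)^2. Hence f(n) ∈ Θ(n^(5/2) · (log n)^2).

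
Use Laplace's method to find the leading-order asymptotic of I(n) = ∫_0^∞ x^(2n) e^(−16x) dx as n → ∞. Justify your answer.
I(n) ~ (sqrt(2π·2n) / 16) · (2n/(16e))^(2n)

Write the integrand as exp(2n ln x − 16x) and set f(x) = 2n ln x − 16x. Then f'(x) = 2n/x − 16 = 0 at x* = 2n/16, and f''(x*) = −2n/x*^2 = −16^2/(2n). Laplace's method (interior maximum) gives
  I(n) ~ e^(f(x*)) · sqrt(2π / |f''(x*)|)
        = exp(2n ln(2n/16) − 2n) · sqrt(2π · 2n / 16^2)
        = (2n/16)^(2n) e^(−2n) · sqrt(2π·2n) / 16
        = (sqrt(2π·2n) / 16) · (2n/(16e))^(2n).
This matches Γ(2n+1)/16^(2n+1) with Stirling applied to Γ.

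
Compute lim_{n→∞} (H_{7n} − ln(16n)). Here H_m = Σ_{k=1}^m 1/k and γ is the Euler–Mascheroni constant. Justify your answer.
lim = ln(7/16) + γ

By Euler-Maclaurin, H_m = ln m + γ + O(1/m). So
  H_{7n} − ln(16n) = ln(7n) + γ − ln(16n) + O(1/n)
                       = ln(7/16) + γ + O(1/n).
Hence the limit is ln(7/16) + γ.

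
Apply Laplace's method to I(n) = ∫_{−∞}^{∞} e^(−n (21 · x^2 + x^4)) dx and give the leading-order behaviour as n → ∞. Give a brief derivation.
I(n) ~ sqrt(π/(21n))

φ(x) = 21 · x^2 + x^4 has its unique global minimum at x* = 0 (since φ'(x) = 42x + 4x^3 = 0 only at x = 0 for real x with both coefficients positive, and φ → ∞ as |x| → ∞). At x* = 0, φ(0) = 0 and φ''(0) = 42. Laplace's method then gives
  I(n) ~ sqrt(2π / (n · φ''(0))) · e^(−n φ(0)) = sqrt(2π / (42n)) = sqrt(π/(21n)).
The x^4 term contributes only at subleading order (an O(1/n) relative correction).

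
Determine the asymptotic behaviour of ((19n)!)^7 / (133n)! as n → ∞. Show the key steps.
((19n)!)^7/(133n)! ~ ((2π·19n)^(6/2) / sqrt(7)) · 7^(−7·19n)  →  0

Write N = 19n. Stirling: N! ~ sqrt(2π N)(N/e)^N and (7N)! ~ sqrt(2π·7N)·(7N/e)^(7N).
  (N!)^7/(7N)! ~ (2π N)^(7/2) (N/e)^(7N) / [sqrt(2π·7N) (7N/e)^(7N)]
     = (2π N)^(7/2) / sqrt(2π·7N) · (N/(7N))^(7N)
     = (2π N)^((7−1)/2) / sqrt(7) · 7^(−7N).
Since 7^7 > 1, the factor 7^(−7N) decays exponentially, so the ratio → 0. Substituting N = 19n gives the stated form.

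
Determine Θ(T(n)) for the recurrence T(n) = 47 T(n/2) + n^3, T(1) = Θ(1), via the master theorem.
T(n) = Θ(n^(log_2 47))

Master theorem: compare f(n) = n^3 to n^(log_2 47) where log_2 47 ≈ 5.555. Since 3 < log_2 47, we have f(n) = O(n^(log_2 47 − ε)) for some ε > 0 — Case 1. Hence T(n) = Θ(n^(log_2 47)).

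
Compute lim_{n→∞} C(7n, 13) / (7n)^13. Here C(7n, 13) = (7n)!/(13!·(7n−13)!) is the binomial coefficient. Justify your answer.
lim = 1/13! = 1/6227020800

With N = 7n → ∞: C(N, 13) / N^13 = [N(N−1)…(N−12)] / (13! · N^13) = (1/13!) · 1 · (1 − 1/(7n)) · … · (1 − 12/(7n)). Each factor → 1 as N → ∞, so the limit is 1/13! = 1/6227020800.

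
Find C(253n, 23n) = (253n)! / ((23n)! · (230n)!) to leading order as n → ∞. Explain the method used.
C(253n, 23n) ~ (285311670611/10000000000)^(23n) · sqrt(11/(20π·23n))

Write N = 23n. Apply Stirling to each factorial:
  (11N)! ~ sqrt(2π·11N) · (11N/e)^(11N),
  N! ~ sqrt(2π N) · (N/e)^N,
  (10N)! ~ sqrt(2π·10N) · (10N/e)^(10N).
The exponential factors combine to (11N)^(11N) / (N^N · (10N)^(10N)) = 11^(11N)/10^(10N) = (11^11/10^10)^N = (285311670611/10000000000)^N.
The square-root prefactors combine to sqrt(2π·11N) / (sqrt(2π N)·sqrt(2π·10N)) = sqrt(11 / (2π·10·N)) = sqrt(11/(20π·23n)).
Substituting N = 23n: C(253n, 23n) ~ (285311670611/10000000000)^(23n) · sqrt(11/(20π·23n)).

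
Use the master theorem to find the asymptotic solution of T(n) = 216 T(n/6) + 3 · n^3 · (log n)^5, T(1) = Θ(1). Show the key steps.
T(n) = Θ(n^3 · (log n)^6)

Here log_6 216 = 3 and f(n) = 3 · n^3 · (log n)^5 = Θ(n^(log_6 216) · (log n)^5). This is the extended Case 2 of the master theorem (f matches the critical exponent up to log factors), giving T(n) = Θ(n^(log_6 216) · (log n)^(5+1)) = Θ(n^3 · (log n)^6).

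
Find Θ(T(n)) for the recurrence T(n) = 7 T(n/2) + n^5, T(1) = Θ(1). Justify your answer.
T(n) = Θ(n^5)

log_2 7 ≈ 2.807. f(n) = n^5 dominates n^(log_2 7) since 5 > 2.807, and the regularity condition a·f(n/b) = 7·(n/2)^5 = (7/32)·n^5 ≤ c·f(n) holds with c = 7/32 ≈ 0.219 < 1. So this is Case 3: T(n) = Θ(f(n)) = Θ(n^5).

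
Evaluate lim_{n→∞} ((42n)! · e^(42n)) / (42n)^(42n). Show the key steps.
lim = ∞

Stirling: (42n)! ~ sqrt(2π·42n) · (42n/e)^(42n). Hence
  (42n)! · e^(42n) / (42n)^(42n) ~ sqrt(2π·42n) = sqrt(2π·42) · sqrt(n) → ∞.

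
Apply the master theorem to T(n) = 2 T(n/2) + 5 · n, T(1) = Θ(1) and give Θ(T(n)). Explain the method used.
T(n) = Θ(n log n)

log_2 2 = 1, and f(n) = 5 · n = Θ(n^(log_2 2)). This is Case 2 of the master theorem: T(n) = Θ(f(n) · log n) = Θ(n log n).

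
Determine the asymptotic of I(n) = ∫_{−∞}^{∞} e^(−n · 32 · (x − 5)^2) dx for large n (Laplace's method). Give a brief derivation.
I(n) = sqrt(π/(32n))

Here φ(x) = 32 · (x − 5)^2 has its unique minimum at x* = 5 with φ(x*) = 0 and φ''(x*) = 64. Laplace's method gives
  I(n) ~ e^(−n φ(x*)) · sqrt(2π / (n · φ''(x*))) = sqrt(2π / (64n)) = sqrt(π/(32n)).
This is exact: substituting u = (x − 5)·sqrt(32n) gives I(n) = (1/sqrt(32n)) ∫_{−∞}^{∞} e^(−u^2) du = sqrt(π/(32n)).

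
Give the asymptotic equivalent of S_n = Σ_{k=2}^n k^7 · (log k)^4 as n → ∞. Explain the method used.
S_n ~ n^8 · (log n)^4 / 8

By integral comparison, S_n = ∫_1^n x^7 · (log x)^4 dx + O(n^7 · (log n)^4). For the integral, the leading term of ∫_1^n x^7 (log x)^4 dx is n^8/8 · (log n)^4 (by repeated integration by parts; each step lowers the log-exponent and produces a relatively O(1/log n) correction). Hence S_n ~ n^8 · (log n)^4 / 8.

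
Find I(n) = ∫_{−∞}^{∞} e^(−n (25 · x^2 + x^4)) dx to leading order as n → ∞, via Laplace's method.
I(n) ~ sqrt(π/(25n))

φ(x) = 25 · x^2 + x^4 has its unique global minimum at x* = 0 (since φ'(x) = 50x + 4x^3 = 0 only at x = 0 for real x with both coefficients positive, and φ → ∞ as |x| → ∞). At x* = 0, φ(0) = 0 and φ''(0) = 50. Laplace's method then gives
  I(n) ~ sqrt(2π / (n · φ''(0))) · e^(−n φ(0)) = sqrt(2π / (50n)) = sqrt(π/(25n)).
The x^4 term contributes only at subleading order (an O(1/n) relative correction).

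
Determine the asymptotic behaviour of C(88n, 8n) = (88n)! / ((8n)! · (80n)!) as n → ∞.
C(88n, 8n) ~ (285311670611/10000000000)^(8n) · sqrt(11/(20π·8n))

Write N = 8n. Apply Stirling to each factorial:
  (11N)! ~ sqrt(2π·11N) · (11N/e)^(11N),
  N! ~ sqrt(2π N) · (N/e)^N,
  (10N)! ~ sqrt(2π·10N) · (10N/e)^(10N).
The exponential factors combine to (11N)^(11N) / (N^N · (10N)^(10N)) = 11^(11N)/10^(10N) = (11^11/10^10)^N = (285311670611/10000000000)^N.
The square-root prefactors combine to sqrt(2π·11N) / (sqrt(2π N)·sqrt(2π·10N)) = sqrt(11 / (2π·10·N)) = sqrt(11/(20π·8n)).
Substituting N = 8n: C(88n, 8n) ~ (285311670611/10000000000)^(8n) · sqrt(11/(20π·8n)).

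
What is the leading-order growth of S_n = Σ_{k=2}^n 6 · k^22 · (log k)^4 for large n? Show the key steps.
S_n ~ 6 · n^23 · (log n)^4 / 23

By integral comparison, S_n = ∫_1^n 6 · x^22 · (log x)^4 dx + O(n^22 · (log n)^4). For the integral, the leading term of ∫_1^n x^22 (log x)^4 dx is n^23/23 · (log n)^4 (by repeated integration by parts; each step lowers the log-exponent and produces a relatively O(1/log n) correction). Hence S_n ~ 6 · n^23 · (log n)^4 / 23.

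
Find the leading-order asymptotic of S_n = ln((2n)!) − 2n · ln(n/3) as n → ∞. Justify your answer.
S_n ~ 2n · (ln 6 − 1) + O(ln n)

Stirling: ln((2n)!) = 2n ln(2n) − 2n + O(ln n).
  S_n = 2n ln(2n) − 2n − 2n ln(n/3) + O(ln n)
      = 2n ln(2n) − 2n ln n + 2n ln 3 − 2n + O(ln n)
      = 2n ln 2 + 2n ln 3 − 2n + O(ln n)
      = 2n (ln 6 − 1) + O(ln n).
Numerically ln(6) − 1 ≈ 0.7918.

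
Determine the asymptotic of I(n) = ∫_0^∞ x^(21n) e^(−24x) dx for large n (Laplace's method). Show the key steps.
I(n) ~ (sqrt(2π·21n) / 24) · (21n/(24e))^(21n)

Write the integrand as exp(21n ln x − 24x) and set f(x) = 21n ln x − 24x. Then f'(x) = 21n/x − 24 = 0 at x* = 21n/24, and f''(x*) = −21n/x*^2 = −24^2/(21n). Laplace's method (interior maximum) gives
  I(n) ~ e^(f(x*)) · sqrt(2π / |f''(x*)|)
        = exp(21n ln(21n/24) − 21n) · sqrt(2π · 21n / 24^2)
        = (21n/24)^(21n) e^(−21n) · sqrt(2π·21n) / 24
        = (sqrt(2π·21n) / 24) · (21n/(24e))^(21n).
This matches Γ(21n+1)/24^(21n+1) with Stirling applied to Γ.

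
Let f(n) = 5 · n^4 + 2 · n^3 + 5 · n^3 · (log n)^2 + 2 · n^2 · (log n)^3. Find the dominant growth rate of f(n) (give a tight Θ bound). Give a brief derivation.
f(n) ∈ Θ(n^4)

Compare the terms by growth order. For large n, n^a · (log n)^b dominates n^a' · (log n)^b' iff a > a', or (a = a' and b > b'). Ranking the 4 terms shows the dominant one is 5 · n^4. Hence f(n) ∈ Θ(n^4).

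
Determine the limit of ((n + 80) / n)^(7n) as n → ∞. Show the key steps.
lim = e^560

Rewrite as (1 + 80/n)^(7n). By the standard limit (1 + x/n)^n → e^x, we have (1 + 80/n)^n → e^80, and raising to the 7th power gives e^560.
More precisely, ln[(1 + 80/n)^(7n)] = 7n · ln(1 + 80/n) = 7n · (80/n + O(1/n^2)) = 560 + O(1/n) → 560.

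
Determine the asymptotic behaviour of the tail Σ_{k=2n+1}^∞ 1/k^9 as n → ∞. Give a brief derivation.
Σ_{k>2n} 1/k^9 ~ 1/(8 · (2n)^8)

Compare to the integral: ∫_{2n}^∞ x^(−9) dx = [−x^(−8)/8]_{2n}^∞ = 1/((9−1)·(2n)^8). Euler-Maclaurin then gives
  Σ_{k>2n} 1/k^9 = ∫_{2n}^∞ dx/x^9 − 1/(2·(2n)^9) + O(1/(2n)^10).
(Equivalently this is ζ(9) − Σ_{k≤2n} 1/k^9.)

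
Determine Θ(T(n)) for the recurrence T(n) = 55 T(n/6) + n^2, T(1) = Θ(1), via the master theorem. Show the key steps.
T(n) = Θ(n^(log_6 55))

Master theorem: compare f(n) = n^2 to n^(log_6 55) where log_6 55 ≈ 2.237. Since 2 < log_6 55, we have f(n) = O(n^(log_6 55 − ε)) for some ε > 0 — Case 1. Hence T(n) = Θ(n^(log_6 55)).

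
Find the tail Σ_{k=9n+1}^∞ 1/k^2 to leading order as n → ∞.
Σ_{k>9n} 1/k^2 ~ 1/(1 · (9n))

Compare to the integral: ∫_{9n}^∞ x^(−2) dx = [−x^(−1)/1]_{9n}^∞ = 1/((2−1)·(9n)). Euler-Maclaurin then gives
  Σ_{k>9n} 1/k^2 = ∫_{9n}^∞ dx/x^2 − 1/(2·(9n)^2) + O(1/(9n)^3).
(Equivalently this is ζ(2) − Σ_{k≤9n} 1/k^2.)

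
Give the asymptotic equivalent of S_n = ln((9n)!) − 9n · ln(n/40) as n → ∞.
S_n ~ 9n · (ln 360 − 1) + O(ln n)

Stirling: ln((9n)!) = 9n ln(9n) − 9n + O(ln n).
  S_n = 9n ln(9n) − 9n − 9n ln(n/40) + O(ln n)
      = 9n ln(9n) − 9n ln n + 9n ln 40 − 9n + O(ln n)
      = 9n ln 9 + 9n ln 40 − 9n + O(ln n)
      = 9n (ln 360 − 1) + O(ln n).
Numerically ln(360) − 1 ≈ 4.8861.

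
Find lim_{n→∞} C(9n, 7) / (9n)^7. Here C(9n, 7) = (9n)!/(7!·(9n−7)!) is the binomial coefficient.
lim = 1/7! = 1/5040

With N = 9n → ∞: C(N, 7) / N^7 = [N(N−1)…(N−6)] / (7! · N^7) = (1/7!) · 1 · (1 − 1/(9n)) · … · (1 − 6/(9n)). Each factor → 1 as N → ∞, so the limit is 1/7! = 1/5040.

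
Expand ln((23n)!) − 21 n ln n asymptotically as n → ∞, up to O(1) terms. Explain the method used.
ln((23n)!) − 21 n ln n = 2 n ln n + 23(ln 23 − 1) n + (1/2) ln(2π·23n) + O(1/n)

Stirling: ln((23n)!) = 23n ln(23n) − 23n + (1/2) ln(2π·23n) + O(1/n).
Expand 23n ln(23n) = 23n (ln n + ln 23) = 23n ln n + 23n ln 23.
Subtract 21n ln n: leading term is (23 − 21) n ln n = 2 n ln n. The next term is 23n ln 23 − 23n = 23(ln 23 − 1) n. Then the (1/2) ln(2π·23n) correction.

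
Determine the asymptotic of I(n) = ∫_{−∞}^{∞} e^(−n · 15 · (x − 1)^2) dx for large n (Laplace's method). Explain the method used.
I(n) = sqrt(π/(15n))

Here φ(x) = 15 · (x − 1)^2 has its unique minimum at x* = 1 with φ(x*) = 0 and φ''(x*) = 30. Laplace's method gives
  I(n) ~ e^(−n φ(x*)) · sqrt(2π / (n · φ''(x*))) = sqrt(2π / (30n)) = sqrt(π/(15n)).
This is exact: substituting u = (x − 1)·sqrt(15n) gives I(n) = (1/sqrt(15n)) ∫_{−∞}^{∞} e^(−u^2) du = sqrt(π/(15n)).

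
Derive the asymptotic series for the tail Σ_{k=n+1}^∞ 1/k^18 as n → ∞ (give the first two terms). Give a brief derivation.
Σ_{k>n} 1/k^18 = 1/(17 · n^17) − 1/(2 · n^18) + O(1/n^19)

Compare to the integral: ∫_{n}^∞ x^(−18) dx = [−x^(−17)/17]_{n}^∞ = 1/((18−1)·n^17). The Euler-Maclaurin correction adds −f(n)/2 = −1/(2·n^18). Euler-Maclaurin then gives
  Σ_{k>n} 1/k^18 = ∫_{n}^∞ dx/x^18 − 1/(2·n^18) + O(1/n^19).
(Equivalently this is ζ(18) − Σ_{k≤n} 1/k^18.)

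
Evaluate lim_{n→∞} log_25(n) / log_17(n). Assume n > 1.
lim = ln(17) / ln(25) = log_25(17)

Change of base: log_25(n) = ln n / ln 25 and log_17(n) = ln n / ln 17. The ratio is (ln n / ln 25) · (ln 17 / ln n) = ln 17 / ln 25, a constant independent of n. So the limit is ln 17 / ln 25 = log_25(17).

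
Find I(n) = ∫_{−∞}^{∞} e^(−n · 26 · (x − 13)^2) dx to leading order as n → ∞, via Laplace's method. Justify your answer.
I(n) = sqrt(π/(26n))

Here φ(x) = 26 · (x − 13)^2 has its unique minimum at x* = 13 with φ(x*) = 0 and φ''(x*) = 52. Laplace's method gives
  I(n) ~ e^(−n φ(x*)) · sqrt(2π / (n · φ''(x*))) = sqrt(2π / (52n)) = sqrt(π/(26n)).
This is exact: substituting u = (x − 13)·sqrt(26n) gives I(n) = (1/sqrt(26n)) ∫_{−∞}^{∞} e^(−u^2) du = sqrt(π/(26n)).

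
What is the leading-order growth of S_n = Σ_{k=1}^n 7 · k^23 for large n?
S_n ~ 7 · n^24 / 24

By integral comparison (Euler-Maclaurin), Σ_{k=1}^n 7 · k^23 = 7 · ∫_0^n x^23 dx + O(n^23) = 7 · n^24/24 + O(n^23). (Equivalently, Faulhaber's formula gives the same leading term.)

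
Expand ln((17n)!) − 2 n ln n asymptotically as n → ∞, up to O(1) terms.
ln((17n)!) − 2 n ln n = 15 n ln n + 17(ln 17 − 1) n + (1/2) ln(2π·17n) + O(1/n)

Stirling: ln((17n)!) = 17n ln(17n) − 17n + (1/2) ln(2π·17n) + O(1/n).
Expand 17n ln(17n) = 17n (ln n + ln 17) = 17n ln n + 17n ln 17.
Subtract 2n ln n: leading term is (17 − 2) n ln n = 15 n ln n. The next term is 17n ln 17 − 17n = 17(ln 17 − 1) n. Then the (1/2) ln(2π·17n) correction.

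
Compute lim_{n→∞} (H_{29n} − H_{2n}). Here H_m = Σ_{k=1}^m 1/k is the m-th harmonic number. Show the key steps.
lim = ln(29/2)

Euler-Maclaurin gives H_m = ln m + γ + 1/(2m) + O(1/m^2). The γ and O(1/m) terms cancel in the difference:
  H_{29n} − H_{2n} = ln(29n) − ln(2n) + O(1/n) = ln(29/2) + O(1/n).
Hence the limit is ln(29/2).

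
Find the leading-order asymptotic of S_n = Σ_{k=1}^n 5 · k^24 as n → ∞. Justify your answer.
S_n ~ n^25 / 5

By integral comparison (Euler-Maclaurin), Σ_{k=1}^n 5 · k^24 = 5 · ∫_0^n x^24 dx + O(n^24) = 5 · n^25/25 = n^25 / 5 + O(n^24). (Equivalently, Faulhaber's formula gives the same leading term.)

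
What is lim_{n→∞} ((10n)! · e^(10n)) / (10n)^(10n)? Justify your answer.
lim = ∞

Stirling: (10n)! ~ sqrt(2π·10n) · (10n/e)^(10n). Hence
  (10n)! · e^(10n) / (10n)^(10n) ~ sqrt(2π·10n) = sqrt(2π·10) · sqrt(n) → ∞.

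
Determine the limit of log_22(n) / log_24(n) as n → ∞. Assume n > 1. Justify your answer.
lim = ln(24) / ln(22) = log_22(24)

Change of base: log_22(n) = ln n / ln 22 and log_24(n) = ln n / ln 24. The ratio is (ln n / ln 22) · (ln 24 / ln n) = ln 24 / ln 22, a constant independent of n. So the limit is ln 24 / ln 22 = log_22(24).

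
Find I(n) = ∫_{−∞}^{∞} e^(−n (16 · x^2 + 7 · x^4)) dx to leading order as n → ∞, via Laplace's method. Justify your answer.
I(n) ~ sqrt(π/(16n))

φ(x) = 16 · x^2 + 7 · x^4 has its unique global minimum at x* = 0 (since φ'(x) = 32x + 28x^3 = 0 only at x = 0 for real x with both coefficients positive, and φ → ∞ as |x| → ∞). At x* = 0, φ(0) = 0 and φ''(0) = 32. Laplace's method then gives
  I(n) ~ sqrt(2π / (n · φ''(0))) · e^(−n φ(0)) = sqrt(2π / (32n)) = sqrt(π/(16n)).
The 7 · x^4 term contributes only at subleading order (an O(1/n) relative correction).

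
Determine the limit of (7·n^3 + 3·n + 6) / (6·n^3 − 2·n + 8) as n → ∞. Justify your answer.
lim = 7/6

For large n the leading n^3 terms dominate both numerator and denominator. Dividing top and bottom by n^3, every other term tends to 0, leaving 7/6.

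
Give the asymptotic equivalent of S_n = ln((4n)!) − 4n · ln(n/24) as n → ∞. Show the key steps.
S_n ~ 4n · (ln 96 − 1) + O(ln n)

Stirling: ln((4n)!) = 4n ln(4n) − 4n + O(ln n).
  S_n = 4n ln(4n) − 4n − 4n ln(n/24) + O(ln n)
      = 4n ln(4n) − 4n ln n + 4n ln 24 − 4n + O(ln n)
      = 4n ln 4 + 4n ln 24 − 4n + O(ln n)
      = 4n (ln 96 − 1) + O(ln n).
Numerically ln(96) − 1 ≈ 3.5643.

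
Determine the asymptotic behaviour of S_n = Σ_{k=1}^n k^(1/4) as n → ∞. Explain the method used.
S_n ~ (4/5) · n^(5/4)

Integral comparison: Σ_{k=1}^n k^(1/4) = ∫_0^n x^(1/4) dx + O(n^(1/4)). The integral is n^(1 + 1/4) / (1 + 1/4) = n^((1+4)/4) / ((1+4)/4) = (4/5) · n^(5/4).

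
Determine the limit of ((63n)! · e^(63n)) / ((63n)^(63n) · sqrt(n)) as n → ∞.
lim = sqrt(2π·63)

Stirling: (63n)! ~ sqrt(2π·63n) · (63n/e)^(63n). Hence
  (63n)! · e^(63n) / (63n)^(63n) ~ sqrt(2π·63n).
Dividing by sqrt(n): sqrt(2π·63n) / sqrt(n) = sqrt(2π·63) · n^((1−1)/2), so the limit is sqrt(2π·63).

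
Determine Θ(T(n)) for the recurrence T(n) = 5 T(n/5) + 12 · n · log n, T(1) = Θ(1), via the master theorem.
T(n) = Θ(n · (log n)^2)

Here log_5 5 = 1 and f(n) = 12 · n · log n = Θ(n^(log_5 5) · (log n)^1). This is the extended Case 2 of the master theorem (f matches the critical exponent up to log factors), giving T(n) = Θ(n^(log_5 5) · (log n)^(1+1)) = Θ(n · (log n)^2).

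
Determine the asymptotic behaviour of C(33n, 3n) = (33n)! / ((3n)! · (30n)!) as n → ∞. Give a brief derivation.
C(33n, 3n) ~ (285311670611/10000000000)^(3n) · sqrt(11/(20π·3n))

Write N = 3n. Apply Stirling to each factorial:
  (11N)! ~ sqrt(2π·11N) · (11N/e)^(11N),
  N! ~ sqrt(2π N) · (N/e)^N,
  (10N)! ~ sqrt(2π·10N) · (10N/e)^(10N).
The exponential factors combine to (11N)^(11N) / (N^N · (10N)^(10N)) = 11^(11N)/10^(10N) = (11^11/10^10)^N = (285311670611/10000000000)^N.
The square-root prefactors combine to sqrt(2π·11N) / (sqrt(2π N)·sqrt(2π·10N)) = sqrt(11 / (2π·10·N)) = sqrt(11/(20π·3n)).
Substituting N = 3n: C(33n, 3n) ~ (285311670611/10000000000)^(3n) · sqrt(11/(20π·3n)).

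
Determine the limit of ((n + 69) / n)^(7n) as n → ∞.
lim = e^483

Rewrite as (1 + 69/n)^(7n). By the standard limit (1 + x/n)^n → e^x, we have (1 + 69/n)^n → e^69, and raising to the 7th power gives e^483.
More precisely, ln[(1 + 69/n)^(7n)] = 7n · ln(1 + 69/n) = 7n · (69/n + O(1/n^2)) = 483 + O(1/n) → 483.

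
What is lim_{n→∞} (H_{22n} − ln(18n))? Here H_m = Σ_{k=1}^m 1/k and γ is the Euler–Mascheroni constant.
lim = ln(11/9) + γ

By Euler-Maclaurin, H_m = ln m + γ + O(1/m). So
  H_{22n} − ln(18n) = ln(22n) + γ − ln(18n) + O(1/n)
                       = ln(22/18) + γ + O(1/n).
Hence the limit is ln(22/18) + γ (= ln(11/9)).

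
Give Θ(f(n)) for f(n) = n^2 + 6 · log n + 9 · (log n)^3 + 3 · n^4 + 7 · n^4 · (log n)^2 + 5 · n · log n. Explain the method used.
f(n) ∈ Θ(n^4 · (log n)^2)

Compare the terms by growth order. For large n, n^a · (log n)^b dominates n^a' · (log n)^b' iff a > a', or (a = a' and b > b'). Ranking the 6 terms shows the dominant one is 7 · n^4 · (log n)^2. Hence f(n) ∈ Θ(n^4 · (log n)^2).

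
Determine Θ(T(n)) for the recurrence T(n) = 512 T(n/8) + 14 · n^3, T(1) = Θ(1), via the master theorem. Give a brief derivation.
T(n) = Θ(n^3 log n)

log_8 512 = 3, and f(n) = 14 · n^3 = Θ(n^(log_8 512)). This is Case 2 of the master theorem: T(n) = Θ(f(n) · log n) = Θ(n^3 log n).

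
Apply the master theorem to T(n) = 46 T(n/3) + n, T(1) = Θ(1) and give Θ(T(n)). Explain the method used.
T(n) = Θ(n^(log_3 46))

Master theorem: compare f(n) = n to n^(log_3 46) where log_3 46 ≈ 3.485. Since 1 < log_3 46, we have f(n) = O(n^(log_3 46 − ε)) for some ε > 0 — Case 1. Hence T(n) = Θ(n^(log_3 46)).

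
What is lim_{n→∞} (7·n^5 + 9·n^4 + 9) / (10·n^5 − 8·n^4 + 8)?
lim = 7/10

For large n the leading n^5 terms dominate both numerator and denominator. Dividing top and bottom by n^5, every other term tends to 0, leaving 7/10.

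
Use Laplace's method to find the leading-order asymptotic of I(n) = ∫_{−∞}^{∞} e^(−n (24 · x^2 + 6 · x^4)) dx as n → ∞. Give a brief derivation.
I(n) ~ sqrt(π/(24n))

φ(x) = 24 · x^2 + 6 · x^4 has its unique global minimum at x* = 0 (since φ'(x) = 48x + 24x^3 = 0 only at x = 0 for real x with both coefficients positive, and φ → ∞ as |x| → ∞). At x* = 0, φ(0) = 0 and φ''(0) = 48. Laplace's method then gives
  I(n) ~ sqrt(2π / (n · φ''(0))) · e^(−n φ(0)) = sqrt(2π / (48n)) = sqrt(π/(24n)).
The 6 · x^4 term contributes only at subleading order (an O(1/n) relative correction).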